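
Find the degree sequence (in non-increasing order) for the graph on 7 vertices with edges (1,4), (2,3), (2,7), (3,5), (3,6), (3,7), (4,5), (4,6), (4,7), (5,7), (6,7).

Step 1: Count edges incident to each vertex:
  deg(1) = 1 (neighbors: 4)
  deg(2) = 2 (neighbors: 3, 7)
  deg(3) = 4 (neighbors: 2, 5, 6, 7)
  deg(4) = 4 (neighbors: 1, 5, 6, 7)
  deg(5) = 3 (neighbors: 3, 4, 7)
  deg(6) = 3 (neighbors: 3, 4, 7)
  deg(7) = 5 (neighbors: 2, 3, 4, 5, 6)

Step 2: Sort degrees in non-increasing order:
  Degrees: [1, 2, 4, 4, 3, 3, 5] -> sorted: [5, 4, 4, 3, 3, 2, 1]

Degree sequence: [5, 4, 4, 3, 3, 2, 1]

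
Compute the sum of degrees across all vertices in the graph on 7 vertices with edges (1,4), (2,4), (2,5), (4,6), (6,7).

Step 1: Count edges incident to each vertex:
  deg(1) = 1 (neighbors: 4)
  deg(2) = 2 (neighbors: 4, 5)
  deg(3) = 0 (neighbors: none)
  deg(4) = 3 (neighbors: 1, 2, 6)
  deg(5) = 1 (neighbors: 2)
  deg(6) = 2 (neighbors: 4, 7)
  deg(7) = 1 (neighbors: 6)

Step 2: Sum all degrees:
  1 + 2 + 0 + 3 + 1 + 2 + 1 = 10

Verification: sum of degrees = 2 * |E| = 2 * 5 = 10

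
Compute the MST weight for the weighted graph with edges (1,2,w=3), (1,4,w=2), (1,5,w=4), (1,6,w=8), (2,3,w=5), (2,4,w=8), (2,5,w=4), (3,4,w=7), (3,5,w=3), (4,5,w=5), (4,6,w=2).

Apply Kruskal's algorithm (sort edges by weight, add if no cycle):

Sorted edges by weight:
  (1,4) w=2
  (4,6) w=2
  (1,2) w=3
  (3,5) w=3
  (1,5) w=4
  (2,5) w=4
  (2,3) w=5
  (4,5) w=5
  (3,4) w=7
  (1,6) w=8
  (2,4) w=8

Add edge (1,4) w=2 -- no cycle. Running total: 2
Add edge (4,6) w=2 -- no cycle. Running total: 4
Add edge (1,2) w=3 -- no cycle. Running total: 7
Add edge (3,5) w=3 -- no cycle. Running total: 10
Add edge (1,5) w=4 -- no cycle. Running total: 14

MST edges: (1,4,w=2), (4,6,w=2), (1,2,w=3), (3,5,w=3), (1,5,w=4)
Total MST weight: 2 + 2 + 3 + 3 + 4 = 14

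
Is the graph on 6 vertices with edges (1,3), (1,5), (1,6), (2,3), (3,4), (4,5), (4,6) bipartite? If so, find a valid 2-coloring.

Step 1: Attempt 2-coloring using BFS:
  Start at vertex 1, assign color 0
  Color vertex 3 with color 1 (neighbor of 1)
  Color vertex 5 with color 1 (neighbor of 1)
  Color vertex 6 with color 1 (neighbor of 1)
  Color vertex 2 with color 0 (neighbor of 3)
  Color vertex 4 with color 0 (neighbor of 3)

Step 2: 2-coloring succeeded. No conflicts found.
  Set A (color 0): {1, 2, 4}
  Set B (color 1): {3, 5, 6}

The graph is bipartite with partition {1, 2, 4}, {3, 5, 6}.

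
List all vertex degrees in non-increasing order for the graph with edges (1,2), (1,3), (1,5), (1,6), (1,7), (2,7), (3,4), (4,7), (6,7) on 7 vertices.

Step 1: Count edges incident to each vertex:
  deg(1) = 5 (neighbors: 2, 3, 5, 6, 7)
  deg(2) = 2 (neighbors: 1, 7)
  deg(3) = 2 (neighbors: 1, 4)
  deg(4) = 2 (neighbors: 3, 7)
  deg(5) = 1 (neighbors: 1)
  deg(6) = 2 (neighbors: 1, 7)
  deg(7) = 4 (neighbors: 1, 2, 4, 6)

Step 2: Sort degrees in non-increasing order:
  Degrees: [5, 2, 2, 2, 1, 2, 4] -> sorted: [5, 4, 2, 2, 2, 2, 1]

Degree sequence: [5, 4, 2, 2, 2, 2, 1]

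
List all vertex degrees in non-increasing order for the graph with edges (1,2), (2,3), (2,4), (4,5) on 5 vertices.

Step 1: Count edges incident to each vertex:
  deg(1) = 1 (neighbors: 2)
  deg(2) = 3 (neighbors: 1, 3, 4)
  deg(3) = 1 (neighbors: 2)
  deg(4) = 2 (neighbors: 2, 5)
  deg(5) = 1 (neighbors: 4)

Step 2: Sort degrees in non-increasing order:
  Degrees: [1, 3, 1, 2, 1] -> sorted: [3, 2, 1, 1, 1]

Degree sequence: [3, 2, 1, 1, 1]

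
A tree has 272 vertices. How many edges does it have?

A tree on n vertices always has exactly n - 1 edges.
For n = 272: edges = 272 - 1 = 271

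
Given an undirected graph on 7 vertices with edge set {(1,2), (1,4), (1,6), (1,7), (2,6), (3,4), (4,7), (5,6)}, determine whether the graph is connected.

Step 1: Build adjacency list from edges:
  1: 2, 4, 6, 7
  2: 1, 6
  3: 4
  4: 1, 3, 7
  5: 6
  6: 1, 2, 5
  7: 1, 4

Step 2: Run BFS/DFS from vertex 1:
  Visited: {1, 2, 4, 6, 7, 3, 5}
  Reached 7 of 7 vertices

Step 3: All 7 vertices reached from vertex 1, so the graph is connected.
Answer: Yes, the graph is connected.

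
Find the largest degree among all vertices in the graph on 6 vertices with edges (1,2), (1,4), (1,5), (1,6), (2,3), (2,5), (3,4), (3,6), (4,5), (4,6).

Step 1: Count edges incident to each vertex:
  deg(1) = 4 (neighbors: 2, 4, 5, 6)
  deg(2) = 3 (neighbors: 1, 3, 5)
  deg(3) = 3 (neighbors: 2, 4, 6)
  deg(4) = 4 (neighbors: 1, 3, 5, 6)
  deg(5) = 3 (neighbors: 1, 2, 4)
  deg(6) = 3 (neighbors: 1, 3, 4)

Step 2: Find maximum:
  max(4, 3, 3, 4, 3, 3) = 4 (vertex 1)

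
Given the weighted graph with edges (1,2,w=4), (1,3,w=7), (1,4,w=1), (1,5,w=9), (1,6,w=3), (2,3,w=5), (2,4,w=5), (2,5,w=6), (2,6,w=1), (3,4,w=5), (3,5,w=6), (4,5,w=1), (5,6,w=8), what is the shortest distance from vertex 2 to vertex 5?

Step 1: Build adjacency list with weights:
  1: 2(w=4), 3(w=7), 4(w=1), 5(w=9), 6(w=3)
  2: 1(w=4), 3(w=5), 4(w=5), 5(w=6), 6(w=1)
  3: 1(w=7), 2(w=5), 4(w=5), 5(w=6)
  4: 1(w=1), 2(w=5), 3(w=5), 5(w=1)
  5: 1(w=9), 2(w=6), 3(w=6), 4(w=1), 6(w=8)
  6: 1(w=3), 2(w=1), 5(w=8)

Step 2: Apply Dijkstra's algorithm from vertex 2:
  Visit vertex 2 (distance=0)
    Update dist[1] = 4
    Update dist[3] = 5
    Update dist[4] = 5
    Update dist[5] = 6
    Update dist[6] = 1
  Visit vertex 6 (distance=1)
  Visit vertex 1 (distance=4)
  Visit vertex 3 (distance=5)
  Visit vertex 4 (distance=5)
  Visit vertex 5 (distance=6)

Step 3: Shortest path: 2 -> 5
Total weight: 6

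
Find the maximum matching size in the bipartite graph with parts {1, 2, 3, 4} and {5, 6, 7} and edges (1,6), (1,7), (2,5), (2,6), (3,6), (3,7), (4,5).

Step 1: List the neighbors of each left vertex:
  1: 6, 7
  2: 5, 6
  3: 6, 7
  4: 5

Step 2: Greedily match left vertices, then look for augmenting paths:
  Match 1 -- 6
  Match 2 -- 5
  Match 3 -- 7
  No augmenting path remains.

Step 3: Verify this is maximum:
  Matching size 3 = min(|L|, |R|) = min(4, 3), which is an upper bound, so this matching is maximum.

Maximum matching: {(1,6), (2,5), (3,7)}
Size: 3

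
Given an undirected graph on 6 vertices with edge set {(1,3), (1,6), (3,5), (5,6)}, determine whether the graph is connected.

Step 1: Build adjacency list from edges:
  1: 3, 6
  2: (none)
  3: 1, 5
  4: (none)
  5: 3, 6
  6: 1, 5

Step 2: Run BFS/DFS from vertex 1:
  Visited: {1, 3, 6, 5}
  Reached 4 of 6 vertices

Step 3: Only 4 of 6 vertices reached. Graph is disconnected.
Connected components: {1, 3, 5, 6}, {2}, {4}
Answer: No, the graph is not connected (3 components).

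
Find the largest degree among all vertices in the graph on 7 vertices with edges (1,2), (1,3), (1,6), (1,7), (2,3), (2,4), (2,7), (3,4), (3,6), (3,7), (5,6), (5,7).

Step 1: Count edges incident to each vertex:
  deg(1) = 4 (neighbors: 2, 3, 6, 7)
  deg(2) = 4 (neighbors: 1, 3, 4, 7)
  deg(3) = 5 (neighbors: 1, 2, 4, 6, 7)
  deg(4) = 2 (neighbors: 2, 3)
  deg(5) = 2 (neighbors: 6, 7)
  deg(6) = 3 (neighbors: 1, 3, 5)
  deg(7) = 4 (neighbors: 1, 2, 3, 5)

Step 2: Find maximum:
  max(4, 4, 5, 2, 2, 3, 4) = 5 (vertex 3)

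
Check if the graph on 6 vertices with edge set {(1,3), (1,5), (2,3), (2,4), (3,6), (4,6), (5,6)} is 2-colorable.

Step 1: Attempt 2-coloring using BFS:
  Start at vertex 1, assign color 0
  Color vertex 3 with color 1 (neighbor of 1)
  Color vertex 5 with color 1 (neighbor of 1)
  Color vertex 2 with color 0 (neighbor of 3)
  Color vertex 6 with color 0 (neighbor of 3)
  Color vertex 4 with color 1 (neighbor of 2)

Step 2: 2-coloring succeeded. No conflicts found.
  Set A (color 0): {1, 2, 6}
  Set B (color 1): {3, 4, 5}

The graph is bipartite with partition {1, 2, 6}, {3, 4, 5}.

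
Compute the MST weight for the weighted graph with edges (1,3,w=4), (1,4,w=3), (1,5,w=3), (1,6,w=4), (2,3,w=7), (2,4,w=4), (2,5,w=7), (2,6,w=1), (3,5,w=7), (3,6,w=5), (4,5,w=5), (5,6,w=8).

Apply Kruskal's algorithm (sort edges by weight, add if no cycle):

Sorted edges by weight:
  (2,6) w=1
  (1,4) w=3
  (1,5) w=3
  (1,3) w=4
  (1,6) w=4
  (2,4) w=4
  (3,6) w=5
  (4,5) w=5
  (2,5) w=7
  (2,3) w=7
  (3,5) w=7
  (5,6) w=8

Add edge (2,6) w=1 -- no cycle. Running total: 1
Add edge (1,4) w=3 -- no cycle. Running total: 4
Add edge (1,5) w=3 -- no cycle. Running total: 7
Add edge (1,3) w=4 -- no cycle. Running total: 11
Add edge (1,6) w=4 -- no cycle. Running total: 15

MST edges: (2,6,w=1), (1,4,w=3), (1,5,w=3), (1,3,w=4), (1,6,w=4)
Total MST weight: 1 + 3 + 3 + 4 + 4 = 15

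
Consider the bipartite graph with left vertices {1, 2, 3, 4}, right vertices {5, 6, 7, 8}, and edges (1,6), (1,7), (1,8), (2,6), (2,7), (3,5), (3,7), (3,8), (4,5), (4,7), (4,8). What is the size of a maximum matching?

Step 1: List the neighbors of each left vertex:
  1: 6, 7, 8
  2: 6, 7
  3: 5, 7, 8
  4: 5, 7, 8

Step 2: Greedily match left vertices, then look for augmenting paths:
  Match 1 -- 6
  Match 2 -- 7
  Match 3 -- 5
  Match 4 -- 8
  No augmenting path remains.

Step 3: Verify this is maximum:
  Matching size 4 = min(|L|, |R|) = min(4, 4), which is an upper bound, so this matching is maximum.

Maximum matching: {(1,6), (2,7), (3,5), (4,8)}
Size: 4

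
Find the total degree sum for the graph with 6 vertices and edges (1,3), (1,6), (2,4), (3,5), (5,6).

Step 1: Count edges incident to each vertex:
  deg(1) = 2 (neighbors: 3, 6)
  deg(2) = 1 (neighbors: 4)
  deg(3) = 2 (neighbors: 1, 5)
  deg(4) = 1 (neighbors: 2)
  deg(5) = 2 (neighbors: 3, 6)
  deg(6) = 2 (neighbors: 1, 5)

Step 2: Sum all degrees:
  2 + 1 + 2 + 1 + 2 + 2 = 10

Verification: sum of degrees = 2 * |E| = 2 * 5 = 10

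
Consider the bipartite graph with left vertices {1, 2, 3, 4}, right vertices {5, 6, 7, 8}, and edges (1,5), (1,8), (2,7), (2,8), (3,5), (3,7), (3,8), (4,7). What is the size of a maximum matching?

Step 1: List the neighbors of each left vertex:
  1: 5, 8
  2: 7, 8
  3: 5, 7, 8
  4: 7

Step 2: Greedily match left vertices, then look for augmenting paths:
  Match 1 -- 5
  Match 2 -- 7
  Match 3 -- 8
  No augmenting path remains.

Step 3: Verify this is maximum:
  Matching has size 3. The vertex set {5, 7, 8} covers every edge and has size 3; any matching has at most one edge per cover vertex, so 3 is maximum (König's theorem).

Maximum matching: {(1,5), (2,7), (3,8)}
Size: 3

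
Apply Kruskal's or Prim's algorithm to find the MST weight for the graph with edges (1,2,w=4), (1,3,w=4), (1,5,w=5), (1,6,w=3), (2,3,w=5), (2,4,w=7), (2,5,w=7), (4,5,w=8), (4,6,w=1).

Apply Kruskal's algorithm (sort edges by weight, add if no cycle):

Sorted edges by weight:
  (4,6) w=1
  (1,6) w=3
  (1,2) w=4
  (1,3) w=4
  (1,5) w=5
  (2,3) w=5
  (2,4) w=7
  (2,5) w=7
  (4,5) w=8

Add edge (4,6) w=1 -- no cycle. Running total: 1
Add edge (1,6) w=3 -- no cycle. Running total: 4
Add edge (1,2) w=4 -- no cycle. Running total: 8
Add edge (1,3) w=4 -- no cycle. Running total: 12
Add edge (1,5) w=5 -- no cycle. Running total: 17

MST edges: (4,6,w=1), (1,6,w=3), (1,2,w=4), (1,3,w=4), (1,5,w=5)
Total MST weight: 1 + 3 + 4 + 4 + 5 = 17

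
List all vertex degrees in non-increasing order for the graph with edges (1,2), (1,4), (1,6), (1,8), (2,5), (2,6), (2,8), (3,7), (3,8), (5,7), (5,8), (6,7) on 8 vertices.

Step 1: Count edges incident to each vertex:
  deg(1) = 4 (neighbors: 2, 4, 6, 8)
  deg(2) = 4 (neighbors: 1, 5, 6, 8)
  deg(3) = 2 (neighbors: 7, 8)
  deg(4) = 1 (neighbors: 1)
  deg(5) = 3 (neighbors: 2, 7, 8)
  deg(6) = 3 (neighbors: 1, 2, 7)
  deg(7) = 3 (neighbors: 3, 5, 6)
  deg(8) = 4 (neighbors: 1, 2, 3, 5)

Step 2: Sort degrees in non-increasing order:
  Degrees: [4, 4, 2, 1, 3, 3, 3, 4] -> sorted: [4, 4, 4, 3, 3, 3, 2, 1]

Degree sequence: [4, 4, 4, 3, 3, 3, 2, 1]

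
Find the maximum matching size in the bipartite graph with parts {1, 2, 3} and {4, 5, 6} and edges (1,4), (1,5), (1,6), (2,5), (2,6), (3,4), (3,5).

Step 1: List the neighbors of each left vertex:
  1: 4, 5, 6
  2: 5, 6
  3: 4, 5

Step 2: Greedily match left vertices, then look for augmenting paths:
  Match 1 -- 6
  Match 2 -- 5
  Match 3 -- 4
  No augmenting path remains.

Step 3: Verify this is maximum:
  Matching size 3 = min(|L|, |R|) = min(3, 3), which is an upper bound, so this matching is maximum.

Maximum matching: {(1,6), (2,5), (3,4)}
Size: 3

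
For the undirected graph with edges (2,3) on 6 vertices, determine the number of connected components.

Step 1: Build adjacency list from edges:
  1: (none)
  2: 3
  3: 2
  4: (none)
  5: (none)
  6: (none)

Step 2: Run BFS/DFS from vertex 1:
  Visited: {1}
  Reached 1 of 6 vertices

Step 3: Only 1 of 6 vertices reached. Graph is disconnected.
Connected components: {1}, {2, 3}, {4}, {5}, {6}
Number of connected components: 5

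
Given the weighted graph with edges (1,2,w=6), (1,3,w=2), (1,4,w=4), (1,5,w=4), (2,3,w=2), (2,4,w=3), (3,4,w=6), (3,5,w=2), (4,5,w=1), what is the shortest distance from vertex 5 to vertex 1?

Step 1: Build adjacency list with weights:
  1: 2(w=6), 3(w=2), 4(w=4), 5(w=4)
  2: 1(w=6), 3(w=2), 4(w=3)
  3: 1(w=2), 2(w=2), 4(w=6), 5(w=2)
  4: 1(w=4), 2(w=3), 3(w=6), 5(w=1)
  5: 1(w=4), 3(w=2), 4(w=1)

Step 2: Apply Dijkstra's algorithm from vertex 5:
  Visit vertex 5 (distance=0)
    Update dist[1] = 4
    Update dist[3] = 2
    Update dist[4] = 1
  Visit vertex 4 (distance=1)
    Update dist[2] = 4
  Visit vertex 3 (distance=2)
  Visit vertex 1 (distance=4)

Step 3: Shortest path: 5 -> 1
Total weight: 4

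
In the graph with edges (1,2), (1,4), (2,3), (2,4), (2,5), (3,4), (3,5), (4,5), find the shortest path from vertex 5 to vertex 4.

Step 1: Build adjacency list:
  1: 2, 4
  2: 1, 3, 4, 5
  3: 2, 4, 5
  4: 1, 2, 3, 5
  5: 2, 3, 4

Step 2: BFS from vertex 5 to find shortest path to 4:
  vertex 2 reached at distance 1
  vertex 3 reached at distance 1
  vertex 4 reached at distance 1

Step 3: Shortest path: 5 -> 4
Path length: 1 edge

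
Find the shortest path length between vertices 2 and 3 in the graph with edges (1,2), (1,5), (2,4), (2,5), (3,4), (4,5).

Step 1: Build adjacency list:
  1: 2, 5
  2: 1, 4, 5
  3: 4
  4: 2, 3, 5
  5: 1, 2, 4

Step 2: BFS from vertex 2 to find shortest path to 3:
  vertex 1 reached at distance 1
  vertex 4 reached at distance 1
  vertex 5 reached at distance 1
  vertex 3 reached at distance 2

Step 3: Shortest path: 2 -> 4 -> 3
Path length: 2 edges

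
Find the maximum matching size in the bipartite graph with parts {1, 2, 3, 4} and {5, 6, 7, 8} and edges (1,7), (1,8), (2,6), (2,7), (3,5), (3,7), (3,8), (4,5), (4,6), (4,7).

Step 1: List the neighbors of each left vertex:
  1: 7, 8
  2: 6, 7
  3: 5, 7, 8
  4: 5, 6, 7

Step 2: Greedily match left vertices, then look for augmenting paths:
  Match 1 -- 7
  Match 2 -- 6
  Match 3 -- 8
  Match 4 -- 5
  No augmenting path remains.

Step 3: Verify this is maximum:
  Matching size 4 = min(|L|, |R|) = min(4, 4), which is an upper bound, so this matching is maximum.

Maximum matching: {(1,7), (2,6), (3,8), (4,5)}
Size: 4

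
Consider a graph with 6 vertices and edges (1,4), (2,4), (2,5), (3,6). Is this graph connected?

Step 1: Build adjacency list from edges:
  1: 4
  2: 4, 5
  3: 6
  4: 1, 2
  5: 2
  6: 3

Step 2: Run BFS/DFS from vertex 1:
  Visited: {1, 4, 2, 5}
  Reached 4 of 6 vertices

Step 3: Only 4 of 6 vertices reached. Graph is disconnected.
Connected components: {1, 2, 4, 5}, {3, 6}
Answer: No, the graph is not connected (2 components).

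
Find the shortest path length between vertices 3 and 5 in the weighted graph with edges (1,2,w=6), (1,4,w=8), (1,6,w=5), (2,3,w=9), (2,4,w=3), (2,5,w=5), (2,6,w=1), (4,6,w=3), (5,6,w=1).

Step 1: Build adjacency list with weights:
  1: 2(w=6), 4(w=8), 6(w=5)
  2: 1(w=6), 3(w=9), 4(w=3), 5(w=5), 6(w=1)
  3: 2(w=9)
  4: 1(w=8), 2(w=3), 6(w=3)
  5: 2(w=5), 6(w=1)
  6: 1(w=5), 2(w=1), 4(w=3), 5(w=1)

Step 2: Apply Dijkstra's algorithm from vertex 3:
  Visit vertex 3 (distance=0)
    Update dist[2] = 9
  Visit vertex 2 (distance=9)
    Update dist[1] = 15
    Update dist[4] = 12
    Update dist[5] = 14
    Update dist[6] = 10
  Visit vertex 6 (distance=10)
    Update dist[5] = 11
  Visit vertex 5 (distance=11)

Step 3: Shortest path: 3 -> 2 -> 6 -> 5
Total weight: 9 + 1 + 1 = 11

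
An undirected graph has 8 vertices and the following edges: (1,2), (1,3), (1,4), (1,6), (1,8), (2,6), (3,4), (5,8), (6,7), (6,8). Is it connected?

Step 1: Build adjacency list from edges:
  1: 2, 3, 4, 6, 8
  2: 1, 6
  3: 1, 4
  4: 1, 3
  5: 8
  6: 1, 2, 7, 8
  7: 6
  8: 1, 5, 6

Step 2: Run BFS/DFS from vertex 1:
  Visited: {1, 2, 3, 4, 6, 8, 7, 5}
  Reached 8 of 8 vertices

Step 3: All 8 vertices reached from vertex 1, so the graph is connected.
Answer: Yes, the graph is connected.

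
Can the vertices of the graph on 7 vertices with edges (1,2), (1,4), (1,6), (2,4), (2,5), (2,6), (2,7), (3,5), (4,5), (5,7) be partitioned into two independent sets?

Step 1: Attempt 2-coloring using BFS:
  Start at vertex 1, assign color 0
  Color vertex 2 with color 1 (neighbor of 1)
  Color vertex 4 with color 1 (neighbor of 1)
  Color vertex 6 with color 1 (neighbor of 1)

Step 2: Conflict found! Vertices 2 and 4 are adjacent but have the same color.
This means the graph contains an odd cycle.

The graph is NOT bipartite.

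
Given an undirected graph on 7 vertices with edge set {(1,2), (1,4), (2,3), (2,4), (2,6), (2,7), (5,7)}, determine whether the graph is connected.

Step 1: Build adjacency list from edges:
  1: 2, 4
  2: 1, 3, 4, 6, 7
  3: 2
  4: 1, 2
  5: 7
  6: 2
  7: 2, 5

Step 2: Run BFS/DFS from vertex 1:
  Visited: {1, 2, 4, 3, 6, 7, 5}
  Reached 7 of 7 vertices

Step 3: All 7 vertices reached from vertex 1, so the graph is connected.
Answer: Yes, the graph is connected.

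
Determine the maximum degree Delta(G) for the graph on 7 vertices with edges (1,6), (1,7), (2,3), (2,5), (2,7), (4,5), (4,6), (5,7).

Step 1: Count edges incident to each vertex:
  deg(1) = 2 (neighbors: 6, 7)
  deg(2) = 3 (neighbors: 3, 5, 7)
  deg(3) = 1 (neighbors: 2)
  deg(4) = 2 (neighbors: 5, 6)
  deg(5) = 3 (neighbors: 2, 4, 7)
  deg(6) = 2 (neighbors: 1, 4)
  deg(7) = 3 (neighbors: 1, 2, 5)

Step 2: Find maximum:
  max(2, 3, 1, 2, 3, 2, 3) = 3 (vertex 2)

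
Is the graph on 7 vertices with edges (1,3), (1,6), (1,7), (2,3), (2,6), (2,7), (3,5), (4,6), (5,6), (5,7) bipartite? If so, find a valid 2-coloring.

Step 1: Attempt 2-coloring using BFS:
  Start at vertex 1, assign color 0
  Color vertex 3 with color 1 (neighbor of 1)
  Color vertex 6 with color 1 (neighbor of 1)
  Color vertex 7 with color 1 (neighbor of 1)
  Color vertex 2 with color 0 (neighbor of 3)
  Color vertex 5 with color 0 (neighbor of 3)
  Color vertex 4 with color 0 (neighbor of 6)

Step 2: 2-coloring succeeded. No conflicts found.
  Set A (color 0): {1, 2, 4, 5}
  Set B (color 1): {3, 6, 7}

The graph is bipartite with partition {1, 2, 4, 5}, {3, 6, 7}.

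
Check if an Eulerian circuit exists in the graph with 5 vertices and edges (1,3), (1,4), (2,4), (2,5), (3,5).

Step 1: Find the degree of each vertex:
  deg(1) = 2
  deg(2) = 2
  deg(3) = 2
  deg(4) = 2
  deg(5) = 2

Step 2: Count vertices with odd degree:
  All vertices have even degree (0 odd-degree vertices)

Step 3: Apply Euler's theorem:
  - Eulerian circuit exists iff graph is connected and all vertices have even degree
  - Eulerian path exists iff graph is connected and has 0 or 2 odd-degree vertices

Graph is connected with 0 odd-degree vertices.
Both Eulerian circuit and Eulerian path exist.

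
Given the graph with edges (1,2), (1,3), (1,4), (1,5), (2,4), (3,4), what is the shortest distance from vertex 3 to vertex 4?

Step 1: Build adjacency list:
  1: 2, 3, 4, 5
  2: 1, 4
  3: 1, 4
  4: 1, 2, 3
  5: 1

Step 2: BFS from vertex 3 to find shortest path to 4:
  vertex 1 reached at distance 1
  vertex 4 reached at distance 1

Step 3: Shortest path: 3 -> 4
Path length: 1 edge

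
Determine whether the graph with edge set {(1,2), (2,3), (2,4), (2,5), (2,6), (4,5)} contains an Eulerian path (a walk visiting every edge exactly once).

Step 1: Find the degree of each vertex:
  deg(1) = 1
  deg(2) = 5
  deg(3) = 1
  deg(4) = 2
  deg(5) = 2
  deg(6) = 1

Step 2: Count vertices with odd degree:
  Odd-degree vertices: 1, 2, 3, 6 (4 total)

Step 3: Apply Euler's theorem:
  - Eulerian circuit exists iff graph is connected and all vertices have even degree
  - Eulerian path exists iff graph is connected and has 0 or 2 odd-degree vertices

Graph has 4 odd-degree vertices (need 0 or 2).
Neither Eulerian path nor Eulerian circuit exists.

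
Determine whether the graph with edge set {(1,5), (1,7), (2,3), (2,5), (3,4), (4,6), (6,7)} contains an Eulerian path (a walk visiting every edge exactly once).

Step 1: Find the degree of each vertex:
  deg(1) = 2
  deg(2) = 2
  deg(3) = 2
  deg(4) = 2
  deg(5) = 2
  deg(6) = 2
  deg(7) = 2

Step 2: Count vertices with odd degree:
  All vertices have even degree (0 odd-degree vertices)

Step 3: Apply Euler's theorem:
  - Eulerian circuit exists iff graph is connected and all vertices have even degree
  - Eulerian path exists iff graph is connected and has 0 or 2 odd-degree vertices

Graph is connected with 0 odd-degree vertices.
Both Eulerian circuit and Eulerian path exist.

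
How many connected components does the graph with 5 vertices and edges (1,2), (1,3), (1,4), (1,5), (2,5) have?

Step 1: Build adjacency list from edges:
  1: 2, 3, 4, 5
  2: 1, 5
  3: 1
  4: 1
  5: 1, 2

Step 2: Run BFS/DFS from vertex 1:
  Visited: {1, 2, 3, 4, 5}
  Reached 5 of 5 vertices

Step 3: All 5 vertices reached from vertex 1, so the graph is connected.
Number of connected components: 1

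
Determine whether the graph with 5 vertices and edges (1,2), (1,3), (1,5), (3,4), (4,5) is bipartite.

Step 1: Attempt 2-coloring using BFS:
  Start at vertex 1, assign color 0
  Color vertex 2 with color 1 (neighbor of 1)
  Color vertex 3 with color 1 (neighbor of 1)
  Color vertex 5 with color 1 (neighbor of 1)
  Color vertex 4 with color 0 (neighbor of 3)

Step 2: 2-coloring succeeded. No conflicts found.
  Set A (color 0): {1, 4}
  Set B (color 1): {2, 3, 5}

The graph is bipartite with partition {1, 4}, {2, 3, 5}.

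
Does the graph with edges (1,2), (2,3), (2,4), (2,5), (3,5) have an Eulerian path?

Step 1: Find the degree of each vertex:
  deg(1) = 1
  deg(2) = 4
  deg(3) = 2
  deg(4) = 1
  deg(5) = 2

Step 2: Count vertices with odd degree:
  Odd-degree vertices: 1, 4 (2 total)

Step 3: Apply Euler's theorem:
  - Eulerian circuit exists iff graph is connected and all vertices have even degree
  - Eulerian path exists iff graph is connected and has 0 or 2 odd-degree vertices

Graph is connected with exactly 2 odd-degree vertices (1, 4).
Eulerian path exists (starting and ending at the odd-degree vertices), but no Eulerian circuit.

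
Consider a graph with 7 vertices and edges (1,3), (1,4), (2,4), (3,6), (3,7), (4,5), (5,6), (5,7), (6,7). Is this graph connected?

Step 1: Build adjacency list from edges:
  1: 3, 4
  2: 4
  3: 1, 6, 7
  4: 1, 2, 5
  5: 4, 6, 7
  6: 3, 5, 7
  7: 3, 5, 6

Step 2: Run BFS/DFS from vertex 1:
  Visited: {1, 3, 4, 6, 7, 2, 5}
  Reached 7 of 7 vertices

Step 3: All 7 vertices reached from vertex 1, so the graph is connected.
Answer: Yes, the graph is connected.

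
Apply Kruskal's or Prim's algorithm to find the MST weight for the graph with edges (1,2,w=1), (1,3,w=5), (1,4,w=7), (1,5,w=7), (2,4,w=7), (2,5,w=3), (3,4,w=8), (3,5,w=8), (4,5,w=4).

Apply Kruskal's algorithm (sort edges by weight, add if no cycle):

Sorted edges by weight:
  (1,2) w=1
  (2,5) w=3
  (4,5) w=4
  (1,3) w=5
  (1,4) w=7
  (1,5) w=7
  (2,4) w=7
  (3,4) w=8
  (3,5) w=8

Add edge (1,2) w=1 -- no cycle. Running total: 1
Add edge (2,5) w=3 -- no cycle. Running total: 4
Add edge (4,5) w=4 -- no cycle. Running total: 8
Add edge (1,3) w=5 -- no cycle. Running total: 13

MST edges: (1,2,w=1), (2,5,w=3), (4,5,w=4), (1,3,w=5)
Total MST weight: 1 + 3 + 4 + 5 = 13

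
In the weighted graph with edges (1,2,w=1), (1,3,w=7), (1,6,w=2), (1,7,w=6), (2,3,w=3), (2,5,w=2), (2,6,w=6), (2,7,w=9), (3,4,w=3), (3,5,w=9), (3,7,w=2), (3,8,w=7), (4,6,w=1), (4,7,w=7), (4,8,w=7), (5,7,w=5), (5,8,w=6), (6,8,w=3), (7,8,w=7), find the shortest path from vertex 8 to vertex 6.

Step 1: Build adjacency list with weights:
  1: 2(w=1), 3(w=7), 6(w=2), 7(w=6)
  2: 1(w=1), 3(w=3), 5(w=2), 6(w=6), 7(w=9)
  3: 1(w=7), 2(w=3), 4(w=3), 5(w=9), 7(w=2), 8(w=7)
  4: 3(w=3), 6(w=1), 7(w=7), 8(w=7)
  5: 2(w=2), 3(w=9), 7(w=5), 8(w=6)
  6: 1(w=2), 2(w=6), 4(w=1), 8(w=3)
  7: 1(w=6), 2(w=9), 3(w=2), 4(w=7), 5(w=5), 8(w=7)
  8: 3(w=7), 4(w=7), 5(w=6), 6(w=3), 7(w=7)

Step 2: Apply Dijkstra's algorithm from vertex 8:
  Visit vertex 8 (distance=0)
    Update dist[3] = 7
    Update dist[4] = 7
    Update dist[5] = 6
    Update dist[6] = 3
    Update dist[7] = 7
  Visit vertex 6 (distance=3)
    Update dist[1] = 5
    Update dist[2] = 9
    Update dist[4] = 4

Step 3: Shortest path: 8 -> 6
Total weight: 3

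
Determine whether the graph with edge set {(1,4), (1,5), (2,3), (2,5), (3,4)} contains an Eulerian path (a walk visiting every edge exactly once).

Step 1: Find the degree of each vertex:
  deg(1) = 2
  deg(2) = 2
  deg(3) = 2
  deg(4) = 2
  deg(5) = 2

Step 2: Count vertices with odd degree:
  All vertices have even degree (0 odd-degree vertices)

Step 3: Apply Euler's theorem:
  - Eulerian circuit exists iff graph is connected and all vertices have even degree
  - Eulerian path exists iff graph is connected and has 0 or 2 odd-degree vertices

Graph is connected with 0 odd-degree vertices.
Both Eulerian circuit and Eulerian path exist.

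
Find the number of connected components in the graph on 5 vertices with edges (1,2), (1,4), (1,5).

Step 1: Build adjacency list from edges:
  1: 2, 4, 5
  2: 1
  3: (none)
  4: 1
  5: 1

Step 2: Run BFS/DFS from vertex 1:
  Visited: {1, 2, 4, 5}
  Reached 4 of 5 vertices

Step 3: Only 4 of 5 vertices reached. Graph is disconnected.
Connected components: {1, 2, 4, 5}, {3}
Number of connected components: 2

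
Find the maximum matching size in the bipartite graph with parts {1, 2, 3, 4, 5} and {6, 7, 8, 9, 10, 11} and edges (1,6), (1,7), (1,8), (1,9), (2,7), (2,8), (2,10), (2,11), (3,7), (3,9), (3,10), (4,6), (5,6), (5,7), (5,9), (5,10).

Step 1: List the neighbors of each left vertex:
  1: 6, 7, 8, 9
  2: 7, 8, 10, 11
  3: 7, 9, 10
  4: 6
  5: 6, 7, 9, 10

Step 2: Greedily match left vertices, then look for augmenting paths:
  Match 1 -- 8
  Match 2 -- 7
  Match 3 -- 9
  Match 4 -- 6
  Match 5 -- 10
  No augmenting path remains.

Step 3: Verify this is maximum:
  Matching size 5 = min(|L|, |R|) = min(5, 6), which is an upper bound, so this matching is maximum.

Maximum matching: {(1,8), (2,7), (3,9), (4,6), (5,10)}
Size: 5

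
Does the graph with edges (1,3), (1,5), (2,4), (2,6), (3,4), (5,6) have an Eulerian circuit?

Step 1: Find the degree of each vertex:
  deg(1) = 2
  deg(2) = 2
  deg(3) = 2
  deg(4) = 2
  deg(5) = 2
  deg(6) = 2

Step 2: Count vertices with odd degree:
  All vertices have even degree (0 odd-degree vertices)

Step 3: Apply Euler's theorem:
  - Eulerian circuit exists iff graph is connected and all vertices have even degree
  - Eulerian path exists iff graph is connected and has 0 or 2 odd-degree vertices

Graph is connected with 0 odd-degree vertices.
Both Eulerian circuit and Eulerian path exist.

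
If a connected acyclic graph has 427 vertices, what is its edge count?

A tree on n vertices always has exactly n - 1 edges.
For n = 427: edges = 427 - 1 = 426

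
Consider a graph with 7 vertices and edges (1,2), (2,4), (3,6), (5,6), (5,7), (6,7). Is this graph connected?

Step 1: Build adjacency list from edges:
  1: 2
  2: 1, 4
  3: 6
  4: 2
  5: 6, 7
  6: 3, 5, 7
  7: 5, 6

Step 2: Run BFS/DFS from vertex 1:
  Visited: {1, 2, 4}
  Reached 3 of 7 vertices

Step 3: Only 3 of 7 vertices reached. Graph is disconnected.
Connected components: {1, 2, 4}, {3, 5, 6, 7}
Answer: No, the graph is not connected (2 components).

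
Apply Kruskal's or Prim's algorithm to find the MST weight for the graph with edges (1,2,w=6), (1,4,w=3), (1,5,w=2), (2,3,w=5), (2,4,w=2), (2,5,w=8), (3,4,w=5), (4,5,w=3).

Apply Kruskal's algorithm (sort edges by weight, add if no cycle):

Sorted edges by weight:
  (1,5) w=2
  (2,4) w=2
  (1,4) w=3
  (4,5) w=3
  (2,3) w=5
  (3,4) w=5
  (1,2) w=6
  (2,5) w=8

Add edge (1,5) w=2 -- no cycle. Running total: 2
Add edge (2,4) w=2 -- no cycle. Running total: 4
Add edge (1,4) w=3 -- no cycle. Running total: 7
Skip edge (4,5) w=3 -- would create cycle
Add edge (2,3) w=5 -- no cycle. Running total: 12

MST edges: (1,5,w=2), (2,4,w=2), (1,4,w=3), (2,3,w=5)
Total MST weight: 2 + 2 + 3 + 5 = 12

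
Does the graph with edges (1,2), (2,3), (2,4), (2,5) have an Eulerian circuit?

Step 1: Find the degree of each vertex:
  deg(1) = 1
  deg(2) = 4
  deg(3) = 1
  deg(4) = 1
  deg(5) = 1

Step 2: Count vertices with odd degree:
  Odd-degree vertices: 1, 3, 4, 5 (4 total)

Step 3: Apply Euler's theorem:
  - Eulerian circuit exists iff graph is connected and all vertices have even degree
  - Eulerian path exists iff graph is connected and has 0 or 2 odd-degree vertices

Graph has 4 odd-degree vertices (need 0 or 2).
Neither Eulerian path nor Eulerian circuit exists.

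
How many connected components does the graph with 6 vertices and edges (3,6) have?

Step 1: Build adjacency list from edges:
  1: (none)
  2: (none)
  3: 6
  4: (none)
  5: (none)
  6: 3

Step 2: Run BFS/DFS from vertex 1:
  Visited: {1}
  Reached 1 of 6 vertices

Step 3: Only 1 of 6 vertices reached. Graph is disconnected.
Connected components: {1}, {2}, {3, 6}, {4}, {5}
Number of connected components: 5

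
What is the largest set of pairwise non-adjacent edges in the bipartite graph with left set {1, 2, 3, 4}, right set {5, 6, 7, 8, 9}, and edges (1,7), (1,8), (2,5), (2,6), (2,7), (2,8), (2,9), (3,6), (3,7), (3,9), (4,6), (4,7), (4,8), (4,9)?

Step 1: List the neighbors of each left vertex:
  1: 7, 8
  2: 5, 6, 7, 8, 9
  3: 6, 7, 9
  4: 6, 7, 8, 9

Step 2: Greedily match left vertices, then look for augmenting paths:
  Match 1 -- 7
  Match 2 -- 5
  Match 3 -- 6
  Match 4 -- 8
  No augmenting path remains.

Step 3: Verify this is maximum:
  Matching size 4 = min(|L|, |R|) = min(4, 5), which is an upper bound, so this matching is maximum.

Maximum matching: {(1,7), (2,5), (3,6), (4,8)}
Size: 4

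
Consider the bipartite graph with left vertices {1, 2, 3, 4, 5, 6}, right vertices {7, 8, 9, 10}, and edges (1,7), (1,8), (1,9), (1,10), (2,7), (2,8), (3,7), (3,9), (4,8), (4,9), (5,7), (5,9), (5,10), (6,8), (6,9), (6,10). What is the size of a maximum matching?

Step 1: List the neighbors of each left vertex:
  1: 7, 8, 9, 10
  2: 7, 8
  3: 7, 9
  4: 8, 9
  5: 7, 9, 10
  6: 8, 9, 10

Step 2: Greedily match left vertices, then look for augmenting paths:
  Match 1 -- 7
  Match 2 -- 8
  Match 3 -- 9
  Match 5 -- 10
  No augmenting path remains.

Step 3: Verify this is maximum:
  Matching size 4 = min(|L|, |R|) = min(6, 4), which is an upper bound, so this matching is maximum.

Maximum matching: {(1,7), (2,8), (3,9), (5,10)}
Size: 4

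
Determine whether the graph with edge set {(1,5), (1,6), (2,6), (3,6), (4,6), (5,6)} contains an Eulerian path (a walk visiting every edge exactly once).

Step 1: Find the degree of each vertex:
  deg(1) = 2
  deg(2) = 1
  deg(3) = 1
  deg(4) = 1
  deg(5) = 2
  deg(6) = 5

Step 2: Count vertices with odd degree:
  Odd-degree vertices: 2, 3, 4, 6 (4 total)

Step 3: Apply Euler's theorem:
  - Eulerian circuit exists iff graph is connected and all vertices have even degree
  - Eulerian path exists iff graph is connected and has 0 or 2 odd-degree vertices

Graph has 4 odd-degree vertices (need 0 or 2).
Neither Eulerian path nor Eulerian circuit exists.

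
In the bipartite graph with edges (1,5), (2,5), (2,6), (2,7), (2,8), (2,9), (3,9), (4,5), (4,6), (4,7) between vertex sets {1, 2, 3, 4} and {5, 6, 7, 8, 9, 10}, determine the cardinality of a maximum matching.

Step 1: List the neighbors of each left vertex:
  1: 5
  2: 5, 6, 7, 8, 9
  3: 9
  4: 5, 6, 7

Step 2: Greedily match left vertices, then look for augmenting paths:
  Match 1 -- 5
  Match 2 -- 6
  Match 3 -- 9
  Match 4 -- 7
  No augmenting path remains.

Step 3: Verify this is maximum:
  Matching size 4 = min(|L|, |R|) = min(4, 6), which is an upper bound, so this matching is maximum.

Maximum matching: {(1,5), (2,6), (3,9), (4,7)}
Size: 4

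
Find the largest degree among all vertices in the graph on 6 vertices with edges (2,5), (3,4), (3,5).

Step 1: Count edges incident to each vertex:
  deg(1) = 0 (neighbors: none)
  deg(2) = 1 (neighbors: 5)
  deg(3) = 2 (neighbors: 4, 5)
  deg(4) = 1 (neighbors: 3)
  deg(5) = 2 (neighbors: 2, 3)
  deg(6) = 0 (neighbors: none)

Step 2: Find maximum:
  max(0, 1, 2, 1, 2, 0) = 2 (vertex 3)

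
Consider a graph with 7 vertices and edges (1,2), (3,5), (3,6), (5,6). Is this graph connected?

Step 1: Build adjacency list from edges:
  1: 2
  2: 1
  3: 5, 6
  4: (none)
  5: 3, 6
  6: 3, 5
  7: (none)

Step 2: Run BFS/DFS from vertex 1:
  Visited: {1, 2}
  Reached 2 of 7 vertices

Step 3: Only 2 of 7 vertices reached. Graph is disconnected.
Connected components: {1, 2}, {3, 5, 6}, {4}, {7}
Answer: No, the graph is not connected (4 components).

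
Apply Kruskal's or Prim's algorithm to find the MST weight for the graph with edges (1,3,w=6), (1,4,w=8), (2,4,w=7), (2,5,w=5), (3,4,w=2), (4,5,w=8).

Apply Kruskal's algorithm (sort edges by weight, add if no cycle):

Sorted edges by weight:
  (3,4) w=2
  (2,5) w=5
  (1,3) w=6
  (2,4) w=7
  (1,4) w=8
  (4,5) w=8

Add edge (3,4) w=2 -- no cycle. Running total: 2
Add edge (2,5) w=5 -- no cycle. Running total: 7
Add edge (1,3) w=6 -- no cycle. Running total: 13
Add edge (2,4) w=7 -- no cycle. Running total: 20

MST edges: (3,4,w=2), (2,5,w=5), (1,3,w=6), (2,4,w=7)
Total MST weight: 2 + 5 + 6 + 7 = 20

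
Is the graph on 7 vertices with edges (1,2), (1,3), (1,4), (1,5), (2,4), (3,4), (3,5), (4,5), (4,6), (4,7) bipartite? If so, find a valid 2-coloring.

Step 1: Attempt 2-coloring using BFS:
  Start at vertex 1, assign color 0
  Color vertex 2 with color 1 (neighbor of 1)
  Color vertex 3 with color 1 (neighbor of 1)
  Color vertex 4 with color 1 (neighbor of 1)
  Color vertex 5 with color 1 (neighbor of 1)

Step 2: Conflict found! Vertices 2 and 4 are adjacent but have the same color.
This means the graph contains an odd cycle.

The graph is NOT bipartite.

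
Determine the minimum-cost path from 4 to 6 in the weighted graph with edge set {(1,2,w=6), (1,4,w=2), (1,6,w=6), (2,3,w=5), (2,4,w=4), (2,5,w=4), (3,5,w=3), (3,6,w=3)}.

Step 1: Build adjacency list with weights:
  1: 2(w=6), 4(w=2), 6(w=6)
  2: 1(w=6), 3(w=5), 4(w=4), 5(w=4)
  3: 2(w=5), 5(w=3), 6(w=3)
  4: 1(w=2), 2(w=4)
  5: 2(w=4), 3(w=3)
  6: 1(w=6), 3(w=3)

Step 2: Apply Dijkstra's algorithm from vertex 4:
  Visit vertex 4 (distance=0)
    Update dist[1] = 2
    Update dist[2] = 4
  Visit vertex 1 (distance=2)
    Update dist[6] = 8
  Visit vertex 2 (distance=4)
    Update dist[3] = 9
    Update dist[5] = 8
  Visit vertex 5 (distance=8)
  Visit vertex 6 (distance=8)

Step 3: Shortest path: 4 -> 1 -> 6
Total weight: 2 + 6 = 8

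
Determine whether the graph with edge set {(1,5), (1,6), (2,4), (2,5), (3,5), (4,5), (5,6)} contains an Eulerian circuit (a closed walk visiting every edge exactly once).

Step 1: Find the degree of each vertex:
  deg(1) = 2
  deg(2) = 2
  deg(3) = 1
  deg(4) = 2
  deg(5) = 5
  deg(6) = 2

Step 2: Count vertices with odd degree:
  Odd-degree vertices: 3, 5 (2 total)

Step 3: Apply Euler's theorem:
  - Eulerian circuit exists iff graph is connected and all vertices have even degree
  - Eulerian path exists iff graph is connected and has 0 or 2 odd-degree vertices

Graph is connected with exactly 2 odd-degree vertices (3, 5).
Eulerian path exists (starting and ending at the odd-degree vertices), but no Eulerian circuit.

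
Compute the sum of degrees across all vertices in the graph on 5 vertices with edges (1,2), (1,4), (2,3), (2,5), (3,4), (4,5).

Step 1: Count edges incident to each vertex:
  deg(1) = 2 (neighbors: 2, 4)
  deg(2) = 3 (neighbors: 1, 3, 5)
  deg(3) = 2 (neighbors: 2, 4)
  deg(4) = 3 (neighbors: 1, 3, 5)
  deg(5) = 2 (neighbors: 2, 4)

Step 2: Sum all degrees:
  2 + 3 + 2 + 3 + 2 = 12

Verification: sum of degrees = 2 * |E| = 2 * 6 = 12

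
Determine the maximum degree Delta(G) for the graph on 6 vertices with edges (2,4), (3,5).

Step 1: Count edges incident to each vertex:
  deg(1) = 0 (neighbors: none)
  deg(2) = 1 (neighbors: 4)
  deg(3) = 1 (neighbors: 5)
  deg(4) = 1 (neighbors: 2)
  deg(5) = 1 (neighbors: 3)
  deg(6) = 0 (neighbors: none)

Step 2: Find maximum:
  max(0, 1, 1, 1, 1, 0) = 1 (vertex 2)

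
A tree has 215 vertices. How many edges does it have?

A tree on n vertices always has exactly n - 1 edges.
For n = 215: edges = 215 - 1 = 214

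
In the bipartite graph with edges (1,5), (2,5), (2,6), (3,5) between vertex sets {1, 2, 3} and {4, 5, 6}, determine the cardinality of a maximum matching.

Step 1: List the neighbors of each left vertex:
  1: 5
  2: 5, 6
  3: 5

Step 2: Greedily match left vertices, then look for augmenting paths:
  Match 1 -- 5
  Match 2 -- 6
  No augmenting path remains.

Step 3: Verify this is maximum:
  Matching has size 2. The vertex set {2, 5} covers every edge and has size 2; any matching has at most one edge per cover vertex, so 2 is maximum (König's theorem).

Maximum matching: {(1,5), (2,6)}
Size: 2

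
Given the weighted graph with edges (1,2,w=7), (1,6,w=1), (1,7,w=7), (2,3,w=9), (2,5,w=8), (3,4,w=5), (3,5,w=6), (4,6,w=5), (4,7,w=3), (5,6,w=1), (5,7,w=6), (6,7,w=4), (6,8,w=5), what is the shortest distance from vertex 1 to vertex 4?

Step 1: Build adjacency list with weights:
  1: 2(w=7), 6(w=1), 7(w=7)
  2: 1(w=7), 3(w=9), 5(w=8)
  3: 2(w=9), 4(w=5), 5(w=6)
  4: 3(w=5), 6(w=5), 7(w=3)
  5: 2(w=8), 3(w=6), 6(w=1), 7(w=6)
  6: 1(w=1), 4(w=5), 5(w=1), 7(w=4), 8(w=5)
  7: 1(w=7), 4(w=3), 5(w=6), 6(w=4)
  8: 6(w=5)

Step 2: Apply Dijkstra's algorithm from vertex 1:
  Visit vertex 1 (distance=0)
    Update dist[2] = 7
    Update dist[6] = 1
    Update dist[7] = 7
  Visit vertex 6 (distance=1)
    Update dist[4] = 6
    Update dist[5] = 2
    Update dist[7] = 5
    Update dist[8] = 6
  Visit vertex 5 (distance=2)
    Update dist[3] = 8
  Visit vertex 7 (distance=5)
  Visit vertex 4 (distance=6)

Step 3: Shortest path: 1 -> 6 -> 4
Total weight: 1 + 5 = 6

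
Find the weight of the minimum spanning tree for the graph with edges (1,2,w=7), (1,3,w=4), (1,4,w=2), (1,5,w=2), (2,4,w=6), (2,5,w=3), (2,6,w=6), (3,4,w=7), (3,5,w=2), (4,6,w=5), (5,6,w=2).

Apply Kruskal's algorithm (sort edges by weight, add if no cycle):

Sorted edges by weight:
  (1,5) w=2
  (1,4) w=2
  (3,5) w=2
  (5,6) w=2
  (2,5) w=3
  (1,3) w=4
  (4,6) w=5
  (2,6) w=6
  (2,4) w=6
  (1,2) w=7
  (3,4) w=7

Add edge (1,5) w=2 -- no cycle. Running total: 2
Add edge (1,4) w=2 -- no cycle. Running total: 4
Add edge (3,5) w=2 -- no cycle. Running total: 6
Add edge (5,6) w=2 -- no cycle. Running total: 8
Add edge (2,5) w=3 -- no cycle. Running total: 11

MST edges: (1,5,w=2), (1,4,w=2), (3,5,w=2), (5,6,w=2), (2,5,w=3)
Total MST weight: 2 + 2 + 2 + 2 + 3 = 11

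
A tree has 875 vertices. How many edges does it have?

A tree on n vertices always has exactly n - 1 edges.
For n = 875: edges = 875 - 1 = 874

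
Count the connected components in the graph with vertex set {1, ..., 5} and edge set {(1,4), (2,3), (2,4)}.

Step 1: Build adjacency list from edges:
  1: 4
  2: 3, 4
  3: 2
  4: 1, 2
  5: (none)

Step 2: Run BFS/DFS from vertex 1:
  Visited: {1, 4, 2, 3}
  Reached 4 of 5 vertices

Step 3: Only 4 of 5 vertices reached. Graph is disconnected.
Connected components: {1, 2, 3, 4}, {5}
Number of connected components: 2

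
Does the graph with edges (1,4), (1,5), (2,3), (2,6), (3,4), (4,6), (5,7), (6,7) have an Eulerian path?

Step 1: Find the degree of each vertex:
  deg(1) = 2
  deg(2) = 2
  deg(3) = 2
  deg(4) = 3
  deg(5) = 2
  deg(6) = 3
  deg(7) = 2

Step 2: Count vertices with odd degree:
  Odd-degree vertices: 4, 6 (2 total)

Step 3: Apply Euler's theorem:
  - Eulerian circuit exists iff graph is connected and all vertices have even degree
  - Eulerian path exists iff graph is connected and has 0 or 2 odd-degree vertices

Graph is connected with exactly 2 odd-degree vertices (4, 6).
Eulerian path exists (starting and ending at the odd-degree vertices), but no Eulerian circuit.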